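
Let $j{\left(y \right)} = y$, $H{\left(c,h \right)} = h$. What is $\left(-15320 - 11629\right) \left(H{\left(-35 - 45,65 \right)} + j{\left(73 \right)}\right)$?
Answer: $-3718962$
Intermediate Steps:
$\left(-15320 - 11629\right) \left(H{\left(-35 - 45,65 \right)} + j{\left(73 \right)}\right) = \left(-15320 - 11629\right) \left(65 + 73\right) = \left(-26949\right) 138 = -3718962$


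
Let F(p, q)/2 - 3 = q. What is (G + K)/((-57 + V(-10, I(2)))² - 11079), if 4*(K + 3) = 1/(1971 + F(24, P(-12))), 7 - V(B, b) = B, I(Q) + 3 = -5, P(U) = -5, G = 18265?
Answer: -143685417/74580772 ≈ -1.9266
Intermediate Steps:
I(Q) = -8 (I(Q) = -3 - 5 = -8)
F(p, q) = 6 + 2*q
V(B, b) = 7 - B
K = -23603/7868 (K = -3 + 1/(4*(1971 + (6 + 2*(-5)))) = -3 + 1/(4*(1971 + (6 - 10))) = -3 + 1/(4*(1971 - 4)) = -3 + (¼)/1967 = -3 + (¼)*(1/1967) = -3 + 1/7868 = -23603/7868 ≈ -2.9999)
(G + K)/((-57 + V(-10, I(2)))² - 11079) = (18265 - 23603/7868)/((-57 + (7 - 1*(-10)))² - 11079) = 143685417/(7868*((-57 + (7 + 10))² - 11079)) = 143685417/(7868*((-57 + 17)² - 11079)) = 143685417/(7868*((-40)² - 11079)) = 143685417/(7868*(1600 - 11079)) = (143685417/7868)/(-9479) = (143685417/7868)*(-1/9479) = -143685417/74580772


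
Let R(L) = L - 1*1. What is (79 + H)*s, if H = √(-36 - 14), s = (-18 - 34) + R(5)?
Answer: -3792 - 240*I*√2 ≈ -3792.0 - 339.41*I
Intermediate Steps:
R(L) = -1 + L (R(L) = L - 1 = -1 + L)
s = -48 (s = (-18 - 34) + (-1 + 5) = -52 + 4 = -48)
H = 5*I*√2 (H = √(-50) = 5*I*√2 ≈ 7.0711*I)
(79 + H)*s = (79 + 5*I*√2)*(-48) = -3792 - 240*I*√2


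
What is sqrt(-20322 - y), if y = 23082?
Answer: 2*I*sqrt(10851) ≈ 208.34*I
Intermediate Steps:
sqrt(-20322 - y) = sqrt(-20322 - 1*23082) = sqrt(-20322 - 23082) = sqrt(-43404) = 2*I*sqrt(10851)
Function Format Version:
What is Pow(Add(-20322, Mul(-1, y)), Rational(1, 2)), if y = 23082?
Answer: Mul(2, I, Pow(10851, Rational(1, 2))) ≈ Mul(208.34, I)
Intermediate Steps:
Pow(Add(-20322, Mul(-1, y)), Rational(1, 2)) = Pow(Add(-20322, Mul(-1, 23082)), Rational(1, 2)) = Pow(Add(-20322, -23082), Rational(1, 2)) = Pow(-43404, Rational(1, 2)) = Mul(2, I, Pow(10851, Rational(1, 2)))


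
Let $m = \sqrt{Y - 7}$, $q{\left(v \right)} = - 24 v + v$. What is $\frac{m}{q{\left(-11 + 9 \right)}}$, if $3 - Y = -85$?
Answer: $\frac{9}{46} \approx 0.19565$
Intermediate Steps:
$Y = 88$ ($Y = 3 - -85 = 3 + 85 = 88$)
$q{\left(v \right)} = - 23 v$
$m = 9$ ($m = \sqrt{88 - 7} = \sqrt{81} = 9$)
$\frac{m}{q{\left(-11 + 9 \right)}} = \frac{9}{\left(-23\right) \left(-11 + 9\right)} = \frac{9}{\left(-23\right) \left(-2\right)} = \frac{9}{46}$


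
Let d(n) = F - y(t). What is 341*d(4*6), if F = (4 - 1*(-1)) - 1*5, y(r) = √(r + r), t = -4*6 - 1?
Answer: -1705*I*√2 ≈ -2411.2*I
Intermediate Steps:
t = -25 (t = -24 - 1 = -25)
y(r) = √2*√r (y(r) = √(2*r) = √2*√r)
F = 0 (F = (4 + 1) - 5 = 5 - 5 = 0)
d(n) = -5*I*√2 (d(n) = 0 - √2*√(-25) = 0 - √2*5*I = 0 - 5*I*√2 = -5*I*√2)
341*d(4*6) = 341*(-5*I*√2) = -1705*I*√2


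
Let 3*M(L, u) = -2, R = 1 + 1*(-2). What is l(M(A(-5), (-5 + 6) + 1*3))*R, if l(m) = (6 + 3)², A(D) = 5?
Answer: -81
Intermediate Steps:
R = -1 (R = 1 - 2 = -1)
M(L, u) = -⅔ (M(L, u) = (⅓)*(-2) = -⅔)
l(m) = 81 (l(m) = 9² = 81)
l(M(A(-5), (-5 + 6) + 1*3))*R = 81*(-1) = -81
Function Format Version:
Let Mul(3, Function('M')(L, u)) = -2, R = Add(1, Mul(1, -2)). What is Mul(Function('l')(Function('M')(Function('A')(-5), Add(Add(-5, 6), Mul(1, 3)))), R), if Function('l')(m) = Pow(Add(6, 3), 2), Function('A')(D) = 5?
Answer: -81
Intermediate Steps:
R = -1 (R = Add(1, -2) = -1)
Function('M')(L, u) = Rational(-2, 3) (Function('M')(L, u) = Mul(Rational(1, 3), -2) = Rational(-2, 3))
Function('l')(m) = 81 (Function('l')(m) = Pow(9, 2) = 81)
Mul(Function('l')(Function('M')(Function('A')(-5), Add(Add(-5, 6), Mul(1, 3)))), R) = Mul(81, -1) = -81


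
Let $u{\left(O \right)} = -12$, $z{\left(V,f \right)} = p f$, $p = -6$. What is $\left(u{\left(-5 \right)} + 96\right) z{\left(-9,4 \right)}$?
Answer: $-2016$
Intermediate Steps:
$z{\left(V,f \right)} = - 6 f$
$\left(u{\left(-5 \right)} + 96\right) z{\left(-9,4 \right)} = \left(-12 + 96\right) \left(\left(-6\right) 4\right) = 84 \left(-24\right) = -2016$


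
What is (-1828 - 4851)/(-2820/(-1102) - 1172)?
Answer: 3680129/644362 ≈ 5.7113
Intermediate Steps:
(-1828 - 4851)/(-2820/(-1102) - 1172) = -6679/(-2820*(-1/1102) - 1172) = -6679/(1410/551 - 1172) = -6679/(-644362/551) = -6679*(-551/644362) = 3680129/644362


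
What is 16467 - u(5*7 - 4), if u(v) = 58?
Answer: 16409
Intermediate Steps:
16467 - u(5*7 - 4) = 16467 - 1*58 = 16467 - 58 = 16409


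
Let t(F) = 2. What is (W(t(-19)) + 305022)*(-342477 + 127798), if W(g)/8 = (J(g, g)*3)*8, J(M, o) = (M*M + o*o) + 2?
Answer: -65894001618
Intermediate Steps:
J(M, o) = 2 + M**2 + o**2 (J(M, o) = (M**2 + o**2) + 2 = 2 + M**2 + o**2)
W(g) = 384 + 384*g**2 (W(g) = 8*(((2 + g**2 + g**2)*3)*8) = 8*(((2 + 2*g**2)*3)*8) = 8*((6 + 6*g**2)*8) = 8*(48 + 48*g**2) = 384 + 384*g**2)
(W(t(-19)) + 305022)*(-342477 + 127798) = ((384 + 384*2**2) + 305022)*(-342477 + 127798) = ((384 + 384*4) + 305022)*(-214679) = ((384 + 1536) + 305022)*(-214679) = (1920 + 305022)*(-214679) = 306942*(-214679) = -65894001618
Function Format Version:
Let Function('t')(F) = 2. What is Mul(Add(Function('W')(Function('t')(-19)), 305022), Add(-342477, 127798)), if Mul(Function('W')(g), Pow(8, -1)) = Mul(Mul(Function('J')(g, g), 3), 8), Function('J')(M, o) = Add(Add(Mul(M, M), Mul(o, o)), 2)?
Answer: -65894001618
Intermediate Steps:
Function('J')(M, o) = Add(2, Pow(M, 2), Pow(o, 2)) (Function('J')(M, o) = Add(Add(Pow(M, 2), Pow(o, 2)), 2) = Add(2, Pow(M, 2), Pow(o, 2)))
Function('W')(g) = Add(384, Mul(384, Pow(g, 2))) (Function('W')(g) = Mul(8, Mul(Mul(Add(2, Pow(g, 2), Pow(g, 2)), 3), 8)) = Mul(8, Mul(Mul(Add(2, Mul(2, Pow(g, 2))), 3), 8)) = Mul(8, Mul(Add(6, Mul(6, Pow(g, 2))), 8)) = Mul(8, Add(48, Mul(48, Pow(g, 2)))) = Add(384, Mul(384, Pow(g, 2))))
Mul(Add(Function('W')(Function('t')(-19)), 305022), Add(-342477, 127798)) = Mul(Add(Add(384, Mul(384, Pow(2, 2))), 305022), Add(-342477, 127798)) = Mul(Add(Add(384, Mul(384, 4)), 305022), -214679) = Mul(Add(Add(384, 1536), 305022), -214679) = Mul(Add(1920, 305022), -214679) = Mul(306942, -214679) = -65894001618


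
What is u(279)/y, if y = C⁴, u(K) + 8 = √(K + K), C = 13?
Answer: -8/28561 + 3*√62/28561 ≈ 0.00054697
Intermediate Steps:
u(K) = -8 + √2*√K (u(K) = -8 + √(K + K) = -8 + √(2*K) = -8 + √2*√K)
y = 28561 (y = 13⁴ = 28561)
u(279)/y = (-8 + √2*√279)/28561 = (-8 + √2*(3*√31))*(1/28561) = (-8 + 3*√62)*(1/28561) = -8/28561 + 3*√62/28561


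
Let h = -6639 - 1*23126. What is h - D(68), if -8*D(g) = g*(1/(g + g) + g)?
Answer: -466991/16 ≈ -29187.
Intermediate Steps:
h = -29765 (h = -6639 - 23126 = -29765)
D(g) = -g*(g + 1/(2*g))/8 (D(g) = -g*(1/(g + g) + g)/8 = -g*(1/(2*g) + g)/8 = -g*(g + 1/(2*g))/8)
h - D(68) = -29765 - (-1/16 - ⅛*68²) = -29765 - (-1/16 - ⅛*4624) = -29765 - (-1/16 - 578) = -29765 - 1*(-9249/16) = -29765 + 9249/16 = -466991/16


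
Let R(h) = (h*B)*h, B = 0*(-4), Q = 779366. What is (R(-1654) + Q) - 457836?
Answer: 321530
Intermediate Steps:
B = 0
R(h) = 0 (R(h) = (h*0)*h = 0*h = 0)
(R(-1654) + Q) - 457836 = (0 + 779366) - 457836 = 779366 - 457836 = 321530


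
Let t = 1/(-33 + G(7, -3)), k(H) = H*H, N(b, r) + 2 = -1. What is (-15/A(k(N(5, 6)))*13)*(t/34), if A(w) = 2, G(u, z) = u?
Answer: 15/136 ≈ 0.11029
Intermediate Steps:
N(b, r) = -3 (N(b, r) = -2 - 1 = -3)
k(H) = H²
t = -1/26 (t = 1/(-33 + 7) = 1/(-26) = -1/26 ≈ -0.038462)
(-15/A(k(N(5, 6)))*13)*(t/34) = (-15/2*13)*(-1/26/34) = (-15*½*13)*(-1/26*1/34) = -15/2*13*(-1/884) = -195/2*(-1/884) = 15/136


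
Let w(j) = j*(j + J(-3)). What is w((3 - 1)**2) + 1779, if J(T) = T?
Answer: 1783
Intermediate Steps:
w(j) = j*(-3 + j) (w(j) = j*(j - 3) = j*(-3 + j))
w((3 - 1)**2) + 1779 = (3 - 1)**2*(-3 + (3 - 1)**2) + 1779 = 2**2*(-3 + 2**2) + 1779 = 4*(-3 + 4) + 1779 = 4*1 + 1779 = 4 + 1779 = 1783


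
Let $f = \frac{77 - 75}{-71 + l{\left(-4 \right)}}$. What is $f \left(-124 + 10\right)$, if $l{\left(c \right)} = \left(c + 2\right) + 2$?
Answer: $\frac{228}{71} \approx 3.2113$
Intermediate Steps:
$l{\left(c \right)} = 4 + c$ ($l{\left(c \right)} = \left(2 + c\right) + 2 = 4 + c$)
$f = - \frac{2}{71}$ ($f = \frac{77 - 75}{-71 + \left(4 - 4\right)} = \frac{2}{-71 + 0} = \frac{2}{-71} = 2 \left(- \frac{1}{71}\right) = - \frac{2}{71} \approx -0.028169$)
$f \left(-124 + 10\right) = - \frac{2 \left(-124 + 10\right)}{71} = \left(- \frac{2}{71}\right) \left(-114\right) = \frac{228}{71}$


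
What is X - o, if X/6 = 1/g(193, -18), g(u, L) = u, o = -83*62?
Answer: 993184/193 ≈ 5146.0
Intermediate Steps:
o = -5146
X = 6/193 ≈ 0.031088
X - o = 6/193 - 1*(-5146) = 6/193 + 5146 = 993184/193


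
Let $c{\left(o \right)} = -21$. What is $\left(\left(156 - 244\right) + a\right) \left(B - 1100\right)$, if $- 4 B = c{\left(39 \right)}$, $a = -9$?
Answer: $\frac{424763}{4} \approx 1.0619 \cdot 10^{5}$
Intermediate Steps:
$B = \frac{21}{4}$ ($B = \left(- \frac{1}{4}\right) \left(-21\right) = \frac{21}{4} \approx 5.25$)
$\left(\left(156 - 244\right) + a\right) \left(B - 1100\right) = \left(\left(156 - 244\right) - 9\right) \left(\frac{21}{4} - 1100\right) = \left(-88 - 9\right) \left(- \frac{4379}{4}\right) = \left(-97\right) \left(- \frac{4379}{4}\right) = \frac{424763}{4}$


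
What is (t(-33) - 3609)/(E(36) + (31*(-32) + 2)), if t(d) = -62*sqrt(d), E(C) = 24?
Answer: 1203/322 + 31*I*sqrt(33)/483 ≈ 3.736 + 0.3687*I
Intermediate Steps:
(t(-33) - 3609)/(E(36) + (31*(-32) + 2)) = (-62*I*sqrt(33) - 3609)/(24 + (31*(-32) + 2)) = (-62*I*sqrt(33) - 3609)/(24 + (-992 + 2)) = (-62*I*sqrt(33) - 3609)/(24 - 990) = (-3609 - 62*I*sqrt(33))/(-966) = (-3609 - 62*I*sqrt(33))*(-1/966) = 1203/322 + 31*I*sqrt(33)/483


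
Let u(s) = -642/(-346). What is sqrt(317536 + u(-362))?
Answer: sqrt(9503590477)/173 ≈ 563.50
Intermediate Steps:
u(s) = 321/173 (u(s) = -642*(-1/346) = 321/173)
sqrt(317536 + u(-362)) = sqrt(317536 + 321/173) = sqrt(54934049/173) = sqrt(9503590477)/173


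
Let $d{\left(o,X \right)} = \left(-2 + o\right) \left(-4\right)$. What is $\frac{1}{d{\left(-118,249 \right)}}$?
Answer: $\frac{1}{480} \approx 0.0020833$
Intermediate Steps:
$d{\left(o,X \right)} = 8 - 4 o$
$\frac{1}{d{\left(-118,249 \right)}} = \frac{1}{8 - -472} = \frac{1}{8 + 472} = \frac{1}{480}$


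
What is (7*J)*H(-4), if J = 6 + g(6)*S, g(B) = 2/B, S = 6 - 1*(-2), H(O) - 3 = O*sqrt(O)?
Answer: 182 - 1456*I/3 ≈ 182.0 - 485.33*I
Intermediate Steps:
H(O) = 3 + O**(3/2) (H(O) = 3 + O*sqrt(O) = 3 + O**(3/2))
S = 8 (S = 6 + 2 = 8)
J = 26/3 (J = 6 + (2/6)*8 = 6 + (2*(1/6))*8 = 6 + (1/3)*8 = 6 + 8/3 = 26/3 ≈ 8.6667)
(7*J)*H(-4) = (7*(26/3))*(3 + (-4)**(3/2)) = 182*(3 - 8*I)/3 = 182 - 1456*I/3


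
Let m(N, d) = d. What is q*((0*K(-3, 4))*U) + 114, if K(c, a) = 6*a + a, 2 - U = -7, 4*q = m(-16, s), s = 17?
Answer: 114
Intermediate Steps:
q = 17/4 (q = (¼)*17 = 17/4 ≈ 4.2500)
U = 9 (U = 2 - 1*(-7) = 2 + 7 = 9)
K(c, a) = 7*a
q*((0*K(-3, 4))*U) + 114 = 17*((0*(7*4))*9)/4 + 114 = 17*((0*28)*9)/4 + 114 = 17*(0*9)/4 + 114 = (17/4)*0 + 114 = 0 + 114 = 114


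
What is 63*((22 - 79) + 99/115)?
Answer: -406728/115 ≈ -3536.8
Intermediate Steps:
63*((22 - 79) + 99/115) = 63*(-57 + 99*(1/115)) = 63*(-57 + 99/115) = 63*(-6456/115) = -406728/115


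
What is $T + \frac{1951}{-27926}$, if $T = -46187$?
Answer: $- \frac{1289820113}{27926} \approx -46187.0$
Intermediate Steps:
$T + \frac{1951}{-27926} = -46187 + \frac{1951}{-27926} = -46187 + 1951 \left(- \frac{1}{27926}\right) = -46187 - \frac{1951}{27926} = - \frac{1289820113}{27926}$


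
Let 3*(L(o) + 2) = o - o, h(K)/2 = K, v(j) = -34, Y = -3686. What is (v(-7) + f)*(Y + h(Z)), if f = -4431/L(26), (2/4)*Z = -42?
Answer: -8407501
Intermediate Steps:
Z = -84 (Z = 2*(-42) = -84)
h(K) = 2*K
L(o) = -2 (L(o) = -2 + (o - o)/3 = -2 + (⅓)*0 = -2 + 0 = -2)
f = 4431/2 (f = -4431/(-2) = -4431*(-½) = 4431/2 ≈ 2215.5)
(v(-7) + f)*(Y + h(Z)) = (-34 + 4431/2)*(-3686 + 2*(-84)) = 4363*(-3686 - 168)/2 = (4363/2)*(-3854) = -8407501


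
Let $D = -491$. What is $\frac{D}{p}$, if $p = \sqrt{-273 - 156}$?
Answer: $\frac{491 i \sqrt{429}}{429} \approx 23.706 i$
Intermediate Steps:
$p = i \sqrt{429}$ ($p = \sqrt{-429} = i \sqrt{429} \approx 20.712 i$)
$\frac{D}{p} = - \frac{491}{i \sqrt{429}} = - 491 \left(- \frac{i \sqrt{429}}{429}\right) = \frac{491 i \sqrt{429}}{429}$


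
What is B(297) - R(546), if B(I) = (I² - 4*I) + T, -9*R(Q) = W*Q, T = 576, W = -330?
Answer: 67577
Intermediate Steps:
R(Q) = 110*Q/3 (R(Q) = -(-110)*Q/3 = 110*Q/3)
B(I) = 576 + I² - 4*I (B(I) = (I² - 4*I) + 576 = 576 + I² - 4*I)
B(297) - R(546) = (576 + 297² - 4*297) - 110*546/3 = (576 + 88209 - 1188) - 1*20020 = 87597 - 20020 = 67577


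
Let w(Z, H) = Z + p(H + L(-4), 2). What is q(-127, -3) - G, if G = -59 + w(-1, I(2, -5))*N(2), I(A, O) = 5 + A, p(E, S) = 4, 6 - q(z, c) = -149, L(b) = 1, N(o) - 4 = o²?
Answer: 190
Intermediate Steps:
N(o) = 4 + o²
q(z, c) = 155 (q(z, c) = 6 - 1*(-149) = 6 + 149 = 155)
w(Z, H) = 4 + Z (w(Z, H) = Z + 4 = 4 + Z)
G = -35 (G = -59 + (4 - 1)*(4 + 2²) = -59 + 3*(4 + 4) = -59 + 3*8 = -59 + 24 = -35)
q(-127, -3) - G = 155 - 1*(-35) = 155 + 35 = 190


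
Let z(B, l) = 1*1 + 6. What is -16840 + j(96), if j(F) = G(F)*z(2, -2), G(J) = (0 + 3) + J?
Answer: -16147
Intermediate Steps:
z(B, l) = 7 (z(B, l) = 1 + 6 = 7)
G(J) = 3 + J
j(F) = 21 + 7*F (j(F) = (3 + F)*7 = 21 + 7*F)
-16840 + j(96) = -16840 + (21 + 7*96) = -16840 + (21 + 672) = -16840 + 693 = -16147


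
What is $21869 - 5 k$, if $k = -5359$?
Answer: $48664$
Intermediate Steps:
$21869 - 5 k = 21869 - -26795 = 21869 + 26795 = 48664$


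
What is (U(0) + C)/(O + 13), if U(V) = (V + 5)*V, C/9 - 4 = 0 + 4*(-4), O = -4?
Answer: -12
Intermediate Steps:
C = -108 (C = 36 + 9*(0 + 4*(-4)) = 36 + 9*(0 - 16) = 36 + 9*(-16) = 36 - 144 = -108)
U(V) = V*(5 + V) (U(V) = (5 + V)*V = V*(5 + V))
(U(0) + C)/(O + 13) = (0*(5 + 0) - 108)/(-4 + 13) = (0*5 - 108)/9 = (0 - 108)*(⅑) = -108*⅑ = -12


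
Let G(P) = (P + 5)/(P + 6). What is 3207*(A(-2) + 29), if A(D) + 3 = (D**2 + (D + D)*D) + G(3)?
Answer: 374150/3 ≈ 1.2472e+5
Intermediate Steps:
G(P) = (5 + P)/(6 + P)
A(D) = -19/9 + 3*D**2 (A(D) = -3 + ((D**2 + (D + D)*D) + (5 + 3)/(6 + 3)) = -3 + ((D**2 + (2*D)*D) + 8/9) = -3 + ((D**2 + 2*D**2) + (1/9)*8) = -3 + (3*D**2 + 8/9) = -3 + (8/9 + 3*D**2) = -19/9 + 3*D**2)
3207*(A(-2) + 29) = 3207*((-19/9 + 3*(-2)**2) + 29) = 3207*((-19/9 + 3*4) + 29) = 3207*((-19/9 + 12) + 29) = 3207*(89/9 + 29) = 3207*(350/9) = 374150/3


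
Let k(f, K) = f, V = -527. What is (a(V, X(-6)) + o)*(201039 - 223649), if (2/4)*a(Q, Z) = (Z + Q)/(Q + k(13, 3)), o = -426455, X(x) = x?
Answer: 2478019869220/257 ≈ 9.6421e+9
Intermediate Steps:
a(Q, Z) = 2*(Q + Z)/(13 + Q) (a(Q, Z) = 2*((Z + Q)/(Q + 13)) = 2*((Q + Z)/(13 + Q)) = 2*(Q + Z)/(13 + Q))
(a(V, X(-6)) + o)*(201039 - 223649) = (2*(-527 - 6)/(13 - 527) - 426455)*(201039 - 223649) = (2*(-533)/(-514) - 426455)*(-22610) = (2*(-1/514)*(-533) - 426455)*(-22610) = (533/257 - 426455)*(-22610) = -109598402/257*(-22610) = 2478019869220/257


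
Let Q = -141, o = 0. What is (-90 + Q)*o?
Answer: 0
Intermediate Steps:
(-90 + Q)*o = (-90 - 141)*0 = -231*0 = 0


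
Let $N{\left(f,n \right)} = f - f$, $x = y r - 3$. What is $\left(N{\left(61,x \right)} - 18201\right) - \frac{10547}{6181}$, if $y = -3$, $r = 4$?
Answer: $- \frac{112510928}{6181} \approx -18203.0$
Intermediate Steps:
$x = -15$ ($x = \left(-3\right) 4 - 3 = -12 - 3 = -15$)
$N{\left(f,n \right)} = 0$
$\left(N{\left(61,x \right)} - 18201\right) - \frac{10547}{6181} = \left(0 - 18201\right) - \frac{10547}{6181} = -18201 - \frac{10547}{6181} = - \frac{112510928}{6181}$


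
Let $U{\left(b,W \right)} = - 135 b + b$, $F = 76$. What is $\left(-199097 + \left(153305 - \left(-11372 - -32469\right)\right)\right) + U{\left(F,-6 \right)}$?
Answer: $-77073$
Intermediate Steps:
$U{\left(b,W \right)} = - 134 b$
$\left(-199097 + \left(153305 - \left(-11372 - -32469\right)\right)\right) + U{\left(F,-6 \right)} = \left(-199097 + \left(153305 - \left(-11372 - -32469\right)\right)\right) - 10184 = \left(-199097 + \left(153305 - \left(-11372 + 32469\right)\right)\right) - 10184 = \left(-199097 + \left(153305 - 21097\right)\right) - 10184 = \left(-199097 + 132208\right) - 10184 = -66889 - 10184 = -77073$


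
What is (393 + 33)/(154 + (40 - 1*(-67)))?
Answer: 142/87 ≈ 1.6322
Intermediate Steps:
(393 + 33)/(154 + (40 - 1*(-67))) = 426/(154 + (40 + 67)) = 426/(154 + 107) = 426/261 = 426*(1/261) = 142/87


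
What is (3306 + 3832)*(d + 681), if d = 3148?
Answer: 27331402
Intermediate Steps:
(3306 + 3832)*(d + 681) = (3306 + 3832)*(3148 + 681) = 7138*3829 = 27331402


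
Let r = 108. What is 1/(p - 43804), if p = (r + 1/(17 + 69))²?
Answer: -7396/237688863 ≈ -3.1116e-5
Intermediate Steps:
p = 86285521/7396 (p = (108 + 1/(17 + 69))² = (108 + 1/86)² = (9289/86)² = 86285521/7396 ≈ 11667.)
1/(p - 43804) = 1/(86285521/7396 - 43804) = 1/(-237688863/7396) = -7396/237688863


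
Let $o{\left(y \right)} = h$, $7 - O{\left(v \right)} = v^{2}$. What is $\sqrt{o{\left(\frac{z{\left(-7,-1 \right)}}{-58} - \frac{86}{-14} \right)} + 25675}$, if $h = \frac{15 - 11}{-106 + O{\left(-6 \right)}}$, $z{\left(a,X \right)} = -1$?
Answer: $\frac{\sqrt{51991815}}{45} \approx 160.23$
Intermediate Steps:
$O{\left(v \right)} = 7 - v^{2}$
$h = - \frac{4}{135}$ ($h = \frac{15 - 11}{-106 + \left(7 - \left(-6\right)^{2}\right)} = \frac{4}{-106 + \left(7 - 36\right)} = \frac{4}{-106 - 29} = \frac{4}{-135} = 4 \left(- \frac{1}{135}\right) = - \frac{4}{135} \approx -0.02963$)
$o{\left(y \right)} = - \frac{4}{135}$
$\sqrt{o{\left(\frac{z{\left(-7,-1 \right)}}{-58} - \frac{86}{-14} \right)} + 25675} = \sqrt{- \frac{4}{135} + 25675} = \sqrt{\frac{3466121}{135}} = \frac{\sqrt{51991815}}{45}$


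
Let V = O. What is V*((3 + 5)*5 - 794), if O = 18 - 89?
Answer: 53534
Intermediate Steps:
O = -71
V = -71
V*((3 + 5)*5 - 794) = -71*((3 + 5)*5 - 794) = -71*(8*5 - 794) = -71*(40 - 794) = -71*(-754) = 53534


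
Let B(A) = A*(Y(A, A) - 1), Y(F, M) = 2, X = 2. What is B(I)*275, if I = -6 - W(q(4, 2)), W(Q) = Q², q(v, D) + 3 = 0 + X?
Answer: -1925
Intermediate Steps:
q(v, D) = -1 (q(v, D) = -3 + (0 + 2) = -3 + 2 = -1)
I = -7 (I = -6 - 1*(-1)² = -6 - 1*1 = -6 - 1 = -7)
B(A) = A (B(A) = A*(2 - 1) = A*1 = A)
B(I)*275 = -7*275 = -1925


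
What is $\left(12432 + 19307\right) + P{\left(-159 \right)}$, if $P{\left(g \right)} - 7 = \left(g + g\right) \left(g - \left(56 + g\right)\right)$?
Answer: $49554$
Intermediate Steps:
$P{\left(g \right)} = 7 - 112 g$ ($P{\left(g \right)} = 7 + \left(g + g\right) \left(g - \left(56 + g\right)\right) = 7 + 2 g \left(-56\right) = 7 - 112 g$)
$\left(12432 + 19307\right) + P{\left(-159 \right)} = \left(12432 + 19307\right) + \left(7 - -17808\right) = 31739 + \left(7 + 17808\right) = 31739 + 17815 = 49554$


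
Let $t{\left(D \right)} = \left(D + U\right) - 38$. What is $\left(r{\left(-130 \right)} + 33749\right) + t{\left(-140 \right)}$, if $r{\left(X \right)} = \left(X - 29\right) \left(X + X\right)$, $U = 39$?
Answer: $74950$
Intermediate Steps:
$r{\left(X \right)} = 2 X \left(-29 + X\right)$ ($r{\left(X \right)} = \left(-29 + X\right) 2 X = 2 X \left(-29 + X\right)$)
$t{\left(D \right)} = 1 + D$ ($t{\left(D \right)} = \left(D + 39\right) - 38 = \left(39 + D\right) - 38 = 1 + D$)
$\left(r{\left(-130 \right)} + 33749\right) + t{\left(-140 \right)} = \left(2 \left(-130\right) \left(-29 - 130\right) + 33749\right) + \left(1 - 140\right) = \left(2 \left(-130\right) \left(-159\right) + 33749\right) - 139 = \left(41340 + 33749\right) - 139 = 75089 - 139 = 74950$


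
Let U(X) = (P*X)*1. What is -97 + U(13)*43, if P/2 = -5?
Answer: -5687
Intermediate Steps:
P = -10 (P = 2*(-5) = -10)
U(X) = -10*X (U(X) = -10*X*1 = -10*X)
-97 + U(13)*43 = -97 - 10*13*43 = -97 - 130*43 = -97 - 5590 = -5687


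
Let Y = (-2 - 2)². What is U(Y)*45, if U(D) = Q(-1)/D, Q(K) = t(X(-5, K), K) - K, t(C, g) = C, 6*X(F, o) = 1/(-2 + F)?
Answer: 615/224 ≈ 2.7455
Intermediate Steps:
X(F, o) = 1/(6*(-2 + F))
Y = 16 (Y = (-4)² = 16)
Q(K) = -1/42 - K (Q(K) = 1/(6*(-2 - 5)) - K = (⅙)/(-7) - K = (⅙)*(-⅐) - K = -1/42 - K)
U(D) = 41/(42*D) (U(D) = (-1/42 - 1*(-1))/D = (-1/42 + 1)/D = 41/(42*D))
U(Y)*45 = ((41/42)/16)*45 = ((41/42)*(1/16))*45 = (41/672)*45 = 615/224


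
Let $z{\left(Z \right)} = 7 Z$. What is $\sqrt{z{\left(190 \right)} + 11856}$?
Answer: $\sqrt{13186} \approx 114.83$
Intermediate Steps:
$\sqrt{z{\left(190 \right)} + 11856} = \sqrt{7 \cdot 190 + 11856} = \sqrt{1330 + 11856} = \sqrt{13186}$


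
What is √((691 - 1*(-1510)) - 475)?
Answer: √1726 ≈ 41.545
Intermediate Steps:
√((691 - 1*(-1510)) - 475) = √((691 + 1510) - 475) = √(2201 - 475) = √1726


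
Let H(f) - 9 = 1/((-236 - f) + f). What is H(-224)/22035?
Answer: 2123/5200260 ≈ 0.00040825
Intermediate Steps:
H(f) = 2123/236 (H(f) = 9 + 1/((-236 - f) + f) = 9 + 1/(-236) = 9 - 1/236 = 2123/236)
H(-224)/22035 = (2123/236)/22035 = (2123/236)*(1/22035) = 2123/5200260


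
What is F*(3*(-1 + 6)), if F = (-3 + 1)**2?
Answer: 60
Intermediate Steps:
F = 4 (F = (-2)**2 = 4)
F*(3*(-1 + 6)) = 4*(3*(-1 + 6)) = 4*(3*5) = 4*15 = 60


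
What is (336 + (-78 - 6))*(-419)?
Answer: -105588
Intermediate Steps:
(336 + (-78 - 6))*(-419) = (336 - 84)*(-419) = 252*(-419) = -105588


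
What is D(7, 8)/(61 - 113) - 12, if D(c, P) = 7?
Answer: -631/52 ≈ -12.135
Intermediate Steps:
D(7, 8)/(61 - 113) - 12 = 7/(61 - 113) - 12 = 7/(-52) - 12 = -1/52*7 - 12 = -7/52 - 12 = -631/52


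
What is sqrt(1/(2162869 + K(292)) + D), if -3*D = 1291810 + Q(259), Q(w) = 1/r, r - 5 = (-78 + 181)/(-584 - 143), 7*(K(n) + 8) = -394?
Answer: I*sqrt(2770333537757060259615791643)/80209775634 ≈ 656.2*I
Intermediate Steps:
K(n) = -450/7 (K(n) = -8 + (1/7)*(-394) = -8 - 394/7 = -450/7)
r = 3532/727 (r = 5 + (-78 + 181)/(-584 - 143) = 5 + 103/(-727) = 5 + 103*(-1/727) = 5 - 103/727 = 3532/727 ≈ 4.8583)
Q(w) = 727/3532 (Q(w) = 1/(3532/727) = 727/3532)
D = -4562673647/10596 (D = -(1291810 + 727/3532)/3 = -1/3*4562673647/3532 = -4562673647/10596 ≈ -4.3060e+5)
sqrt(1/(2162869 + K(292)) + D) = sqrt(1/(2162869 - 450/7) - 4562673647/10596) = sqrt(1/(15139633/7) - 4562673647/10596) = sqrt(7/15139633 - 4562673647/10596) = sqrt(-69077204514277379/160419551268) = I*sqrt(2770333537757060259615791643)/80209775634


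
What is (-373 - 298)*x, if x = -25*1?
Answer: 16775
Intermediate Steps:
x = -25
(-373 - 298)*x = (-373 - 298)*(-25) = -671*(-25) = 16775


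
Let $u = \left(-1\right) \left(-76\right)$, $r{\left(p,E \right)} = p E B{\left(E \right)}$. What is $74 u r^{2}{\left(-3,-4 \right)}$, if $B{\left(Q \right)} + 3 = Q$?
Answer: $39682944$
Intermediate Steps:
$B{\left(Q \right)} = -3 + Q$
$r{\left(p,E \right)} = E p \left(-3 + E\right)$ ($r{\left(p,E \right)} = p E \left(-3 + E\right) = E p \left(-3 + E\right)$)
$u = 76$
$74 u r^{2}{\left(-3,-4 \right)} = 74 \cdot 76 \left(\left(-4\right) \left(-3\right) \left(-3 - 4\right)\right)^{2} = 5624 \left(\left(-4\right) \left(-3\right) \left(-7\right)\right)^{2} = 5624 \left(-84\right)^{2} = 5624 \cdot 7056 = 39682944$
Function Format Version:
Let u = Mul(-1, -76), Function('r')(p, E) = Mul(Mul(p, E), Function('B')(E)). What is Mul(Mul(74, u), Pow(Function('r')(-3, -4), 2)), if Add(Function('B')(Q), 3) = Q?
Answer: 39682944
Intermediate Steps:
Function('B')(Q) = Add(-3, Q)
Function('r')(p, E) = Mul(E, p, Add(-3, E)) (Function('r')(p, E) = Mul(Mul(p, E), Add(-3, E)) = Mul(Mul(E, p), Add(-3, E)) = Mul(E, p, Add(-3, E)))
u = 76
Mul(Mul(74, u), Pow(Function('r')(-3, -4), 2)) = Mul(Mul(74, 76), Pow(Mul(-4, -3, Add(-3, -4)), 2)) = Mul(5624, Pow(Mul(-4, -3, -7), 2)) = Mul(5624, Pow(-84, 2)) = Mul(5624, 7056) = 39682944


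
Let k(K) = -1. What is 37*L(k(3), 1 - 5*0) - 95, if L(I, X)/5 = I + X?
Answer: -95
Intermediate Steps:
L(I, X) = 5*I + 5*X (L(I, X) = 5*(I + X) = 5*I + 5*X)
37*L(k(3), 1 - 5*0) - 95 = 37*(5*(-1) + 5*(1 - 5*0)) - 95 = 37*(-5 + 5*(1 + 0)) - 95 = 37*(-5 + 5*1) - 95 = 37*(-5 + 5) - 95 = 37*0 - 95 = 0 - 95 = -95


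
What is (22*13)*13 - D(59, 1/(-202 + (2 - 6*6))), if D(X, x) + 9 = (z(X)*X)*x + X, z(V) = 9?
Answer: 14681/4 ≈ 3670.3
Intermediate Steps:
D(X, x) = -9 + X + 9*X*x (D(X, x) = -9 + ((9*X)*x + X) = -9 + (9*X*x + X) = -9 + (X + 9*X*x) = -9 + X + 9*X*x)
(22*13)*13 - D(59, 1/(-202 + (2 - 6*6))) = (22*13)*13 - (-9 + 59 + 9*59/(-202 + (2 - 6*6))) = 286*13 - (-9 + 59 + 9*59/(-202 + (2 - 36))) = 3718 - (-9 + 59 + 9*59/(-202 - 34)) = 3718 - (-9 + 59 + 9*59/(-236)) = 3718 - (-9 + 59 + 9*59*(-1/236)) = 3718 - (-9 + 59 - 9/4) = 3718 - 1*191/4 = 3718 - 191/4 = 14681/4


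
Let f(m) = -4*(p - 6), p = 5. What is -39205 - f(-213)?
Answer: -39209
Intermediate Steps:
f(m) = 4 (f(m) = -4*(5 - 6) = -4*(-1) = 4)
-39205 - f(-213) = -39205 - 1*4 = -39205 - 4 = -39209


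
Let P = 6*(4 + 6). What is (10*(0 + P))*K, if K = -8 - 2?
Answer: -6000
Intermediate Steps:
K = -10
P = 60 (P = 6*10 = 60)
(10*(0 + P))*K = (10*(0 + 60))*(-10) = (10*60)*(-10) = 600*(-10) = -6000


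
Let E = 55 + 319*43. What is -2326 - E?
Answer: -16098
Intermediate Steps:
E = 13772 (E = 55 + 13717 = 13772)
-2326 - E = -2326 - 1*13772 = -2326 - 13772 = -16098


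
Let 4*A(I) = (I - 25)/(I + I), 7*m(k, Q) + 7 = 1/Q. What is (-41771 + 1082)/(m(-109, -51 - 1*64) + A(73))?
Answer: 2391089085/54008 ≈ 44273.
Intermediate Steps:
m(k, Q) = -1 + 1/(7*Q)
A(I) = (-25 + I)/(8*I) (A(I) = ((I - 25)/(I + I))/4 = ((-25 + I)/((2*I)))/4 = ((-25 + I)*(1/(2*I)))/4 = ((-25 + I)/(2*I))/4 = (-25 + I)/(8*I))
(-41771 + 1082)/(m(-109, -51 - 1*64) + A(73)) = (-41771 + 1082)/((⅐ - (-51 - 1*64))/(-51 - 1*64) + (⅛)*(-25 + 73)/73) = -40689/((⅐ - (-51 - 64))/(-51 - 64) + (⅛)*(1/73)*48) = -40689/((⅐ - 1*(-115))/(-115) + 6/73) = -40689/(-(⅐ + 115)/115 + 6/73) = -40689/(-1/115*806/7 + 6/73) = -40689/(-806/805 + 6/73) = -40689/(-54008/58765) = -40689*(-58765/54008) = 2391089085/54008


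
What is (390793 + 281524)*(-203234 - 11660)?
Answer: -144476889398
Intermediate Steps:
(390793 + 281524)*(-203234 - 11660) = 672317*(-214894) = -144476889398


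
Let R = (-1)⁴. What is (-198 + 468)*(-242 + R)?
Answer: -65070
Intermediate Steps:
R = 1
(-198 + 468)*(-242 + R) = (-198 + 468)*(-242 + 1) = 270*(-241) = -65070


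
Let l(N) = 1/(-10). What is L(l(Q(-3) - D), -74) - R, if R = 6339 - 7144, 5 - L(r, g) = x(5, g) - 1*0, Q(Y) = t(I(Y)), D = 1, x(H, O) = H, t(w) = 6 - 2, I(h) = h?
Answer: 805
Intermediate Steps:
t(w) = 4
Q(Y) = 4
l(N) = -⅒
L(r, g) = 0 (L(r, g) = 5 - (5 - 1*0) = 5 - (5 + 0) = 5 - 1*5 = 5 - 5 = 0)
R = -805
L(l(Q(-3) - D), -74) - R = 0 - 1*(-805) = 0 + 805 = 805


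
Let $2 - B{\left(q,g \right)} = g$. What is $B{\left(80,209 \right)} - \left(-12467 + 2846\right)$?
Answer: $9414$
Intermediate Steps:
$B{\left(q,g \right)} = 2 - g$
$B{\left(80,209 \right)} - \left(-12467 + 2846\right) = \left(2 - 209\right) - \left(-12467 + 2846\right) = \left(2 - 209\right) - -9621 = -207 + 9621 = 9414$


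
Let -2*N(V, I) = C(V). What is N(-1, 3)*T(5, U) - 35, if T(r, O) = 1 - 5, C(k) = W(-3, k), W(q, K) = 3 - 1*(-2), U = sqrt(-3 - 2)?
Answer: -25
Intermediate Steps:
U = I*sqrt(5) (U = sqrt(-5) = I*sqrt(5) ≈ 2.2361*I)
W(q, K) = 5 (W(q, K) = 3 + 2 = 5)
C(k) = 5
T(r, O) = -4
N(V, I) = -5/2 (N(V, I) = -1/2*5 = -5/2)
N(-1, 3)*T(5, U) - 35 = -5/2*(-4) - 35 = 10 - 35 = -25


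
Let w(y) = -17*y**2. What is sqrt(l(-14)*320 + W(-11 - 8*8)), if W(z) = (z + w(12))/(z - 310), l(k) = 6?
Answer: sqrt(285563355)/385 ≈ 43.893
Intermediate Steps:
W(z) = (-2448 + z)/(-310 + z) (W(z) = (z - 17*12**2)/(z - 310) = (z - 17*144)/(-310 + z) = (z - 2448)/(-310 + z) = (-2448 + z)/(-310 + z))
sqrt(l(-14)*320 + W(-11 - 8*8)) = sqrt(6*320 + (-2448 + (-11 - 8*8))/(-310 + (-11 - 8*8))) = sqrt(1920 + (-2448 + (-11 - 64))/(-310 + (-11 - 64))) = sqrt(1920 + (-2448 - 75)/(-310 - 75)) = sqrt(1920 - 2523/(-385)) = sqrt(1920 - 1/385*(-2523)) = sqrt(1920 + 2523/385) = sqrt(741723/385) = sqrt(285563355)/385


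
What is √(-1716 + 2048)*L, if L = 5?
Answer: 10*√83 ≈ 91.104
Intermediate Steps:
√(-1716 + 2048)*L = √(-1716 + 2048)*5 = √332*5 = (2*√83)*5 = 10*√83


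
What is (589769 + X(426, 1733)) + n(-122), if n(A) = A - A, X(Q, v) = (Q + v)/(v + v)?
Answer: 2044141513/3466 ≈ 5.8977e+5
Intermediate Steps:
X(Q, v) = (Q + v)/(2*v) (X(Q, v) = (Q + v)/((2*v)) = (Q + v)*(1/(2*v)) = (Q + v)/(2*v))
n(A) = 0
(589769 + X(426, 1733)) + n(-122) = (589769 + (½)*(426 + 1733)/1733) + 0 = (589769 + (½)*(1/1733)*2159) + 0 = (589769 + 2159/3466) + 0 = 2044141513/3466 + 0 = 2044141513/3466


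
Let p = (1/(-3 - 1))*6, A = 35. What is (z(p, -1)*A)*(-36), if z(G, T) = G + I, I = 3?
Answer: -1890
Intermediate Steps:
p = -3/2 (p = (1/(-4))*6 = (1*(-1/4))*6 = -1/4*6 = -3/2 ≈ -1.5000)
z(G, T) = 3 + G (z(G, T) = G + 3 = 3 + G)
(z(p, -1)*A)*(-36) = ((3 - 3/2)*35)*(-36) = ((3/2)*35)*(-36) = (105/2)*(-36) = -1890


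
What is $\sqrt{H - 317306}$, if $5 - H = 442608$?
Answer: $i \sqrt{759909} \approx 871.73 i$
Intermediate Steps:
$H = -442603$ ($H = 5 - 442608 = -442603$)
$\sqrt{H - 317306} = \sqrt{-442603 - 317306} = \sqrt{-759909} = i \sqrt{759909}$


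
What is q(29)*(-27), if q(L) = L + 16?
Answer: -1215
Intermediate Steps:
q(L) = 16 + L
q(29)*(-27) = (16 + 29)*(-27) = 45*(-27) = -1215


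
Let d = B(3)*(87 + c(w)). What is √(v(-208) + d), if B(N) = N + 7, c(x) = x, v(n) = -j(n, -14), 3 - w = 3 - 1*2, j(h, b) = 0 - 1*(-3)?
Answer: √887 ≈ 29.783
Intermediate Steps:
j(h, b) = 3 (j(h, b) = 0 + 3 = 3)
w = 2 (w = 3 - (3 - 1*2) = 3 - (3 - 2) = 3 - 1*1 = 3 - 1 = 2)
v(n) = -3 (v(n) = -1*3 = -3)
B(N) = 7 + N
d = 890 (d = (7 + 3)*(87 + 2) = 10*89 = 890)
√(v(-208) + d) = √(-3 + 890) = √887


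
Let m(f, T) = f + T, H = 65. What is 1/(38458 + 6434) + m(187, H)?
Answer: 11312785/44892 ≈ 252.00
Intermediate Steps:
m(f, T) = T + f
1/(38458 + 6434) + m(187, H) = 1/(38458 + 6434) + (65 + 187) = 1/44892 + 252 = 11312785/44892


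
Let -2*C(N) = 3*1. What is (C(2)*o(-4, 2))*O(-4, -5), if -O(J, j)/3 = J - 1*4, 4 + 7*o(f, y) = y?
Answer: 72/7 ≈ 10.286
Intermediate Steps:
C(N) = -3/2
o(f, y) = -4/7 + y/7
O(J, j) = 12 - 3*J (O(J, j) = -3*(J - 1*4) = -3*(J - 4) = -3*(-4 + J) = 12 - 3*J)
(C(2)*o(-4, 2))*O(-4, -5) = (-3*(-4/7 + (⅐)*2)/2)*(12 - 3*(-4)) = (-3*(-4/7 + 2/7)/2)*(12 + 12) = -3/2*(-2/7)*24 = (3/7)*24 = 72/7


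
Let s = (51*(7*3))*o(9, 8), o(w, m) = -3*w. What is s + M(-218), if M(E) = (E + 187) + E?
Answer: -29166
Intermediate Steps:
M(E) = 187 + 2*E (M(E) = (187 + E) + E = 187 + 2*E)
s = -28917 (s = (51*(7*3))*(-3*9) = (51*21)*(-27) = 1071*(-27) = -28917)
s + M(-218) = -28917 + (187 + 2*(-218)) = -28917 + (187 - 436) = -28917 - 249 = -29166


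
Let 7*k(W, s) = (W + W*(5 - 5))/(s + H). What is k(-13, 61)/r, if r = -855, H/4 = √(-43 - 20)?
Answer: 793/28303065 - 52*I*√7/9434355 ≈ 2.8018e-5 - 1.4583e-5*I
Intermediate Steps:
H = 12*I*√7 (H = 4*√(-43 - 20) = 4*√(-63) = 4*(3*I*√7) = 12*I*√7 ≈ 31.749*I)
k(W, s) = W/(7*(s + 12*I*√7)) (k(W, s) = ((W + W*(5 - 5))/(s + 12*I*√7))/7 = ((W + W*0)/(s + 12*I*√7))/7 = ((W + 0)/(s + 12*I*√7))/7 = (W/(s + 12*I*√7))/7 = W/(7*(s + 12*I*√7)))
k(-13, 61)/r = ((⅐)*(-13)/(61 + 12*I*√7))/(-855) = -13/(7*(61 + 12*I*√7))*(-1/855) = 13/(5985*(61 + 12*I*√7))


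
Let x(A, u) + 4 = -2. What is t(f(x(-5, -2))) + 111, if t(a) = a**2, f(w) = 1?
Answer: 112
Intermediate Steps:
x(A, u) = -6 (x(A, u) = -4 - 2 = -6)
t(f(x(-5, -2))) + 111 = 1**2 + 111 = 1 + 111 = 112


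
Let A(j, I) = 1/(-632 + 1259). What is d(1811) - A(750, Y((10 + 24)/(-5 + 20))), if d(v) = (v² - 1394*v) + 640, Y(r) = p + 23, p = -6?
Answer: 473903528/627 ≈ 7.5583e+5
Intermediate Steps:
Y(r) = 17 (Y(r) = -6 + 23 = 17)
A(j, I) = 1/627
d(v) = 640 + v² - 1394*v
d(1811) - A(750, Y((10 + 24)/(-5 + 20))) = (640 + 1811² - 1394*1811) - 1*1/627 = (640 + 3279721 - 2524534) - 1/627 = 755827 - 1/627 = 473903528/627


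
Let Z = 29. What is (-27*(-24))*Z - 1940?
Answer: 16852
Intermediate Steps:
(-27*(-24))*Z - 1940 = -27*(-24)*29 - 1940 = 648*29 - 1940 = 18792 - 1940 = 16852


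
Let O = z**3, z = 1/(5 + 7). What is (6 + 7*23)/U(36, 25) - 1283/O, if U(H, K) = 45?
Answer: -99765913/45 ≈ -2.2170e+6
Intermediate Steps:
z = 1/12 ≈ 0.083333
O = 1/1728 (O = (1/12)**3 = 1/1728 ≈ 0.00057870)
(6 + 7*23)/U(36, 25) - 1283/O = (6 + 7*23)/45 - 1283/1/1728 = (6 + 161)*(1/45) - 1283*1728 = 167*(1/45) - 2217024 = 167/45 - 2217024 = -99765913/45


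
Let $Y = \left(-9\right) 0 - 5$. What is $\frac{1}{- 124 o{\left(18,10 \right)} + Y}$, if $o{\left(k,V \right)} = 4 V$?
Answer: $- \frac{1}{4965} \approx -0.00020141$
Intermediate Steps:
$Y = -5$ ($Y = 0 - 5 = -5$)
$\frac{1}{- 124 o{\left(18,10 \right)} + Y} = \frac{1}{- 124 \cdot 4 \cdot 10 - 5} = \frac{1}{\left(-124\right) 40 - 5} = \frac{1}{-4960 - 5} = \frac{1}{-4965} = - \frac{1}{4965}$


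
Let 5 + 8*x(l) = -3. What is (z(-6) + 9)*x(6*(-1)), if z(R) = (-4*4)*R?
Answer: -105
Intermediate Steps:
x(l) = -1 (x(l) = -5/8 + (1/8)*(-3) = -5/8 - 3/8 = -1)
z(R) = -16*R
(z(-6) + 9)*x(6*(-1)) = (-16*(-6) + 9)*(-1) = (96 + 9)*(-1) = 105*(-1) = -105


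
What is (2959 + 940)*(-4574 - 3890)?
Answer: -33001136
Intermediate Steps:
(2959 + 940)*(-4574 - 3890) = 3899*(-8464) = -33001136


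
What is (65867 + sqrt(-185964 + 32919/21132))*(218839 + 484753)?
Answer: 46343494264 + 351796*I*sqrt(2306768139123)/1761 ≈ 4.6344e+10 + 3.0341e+8*I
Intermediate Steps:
(65867 + sqrt(-185964 + 32919/21132))*(218839 + 484753) = (65867 + sqrt(-185964 + 32919*(1/21132)))*703592 = (65867 + sqrt(-185964 + 10973/7044))*703592 = (65867 + sqrt(-1309919443/7044))*703592 = (65867 + I*sqrt(2306768139123)/3522)*703592 = 46343494264 + 351796*I*sqrt(2306768139123)/1761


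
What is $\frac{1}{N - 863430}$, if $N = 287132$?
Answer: $- \frac{1}{576298} \approx -1.7352 \cdot 10^{-6}$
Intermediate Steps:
$\frac{1}{N - 863430} = \frac{1}{287132 - 863430} = \frac{1}{-576298} = - \frac{1}{576298}$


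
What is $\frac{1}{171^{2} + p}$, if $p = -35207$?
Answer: $- \frac{1}{5966} \approx -0.00016762$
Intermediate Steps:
$\frac{1}{171^{2} + p} = \frac{1}{171^{2} - 35207} = \frac{1}{29241 - 35207} = \frac{1}{-5966} = - \frac{1}{5966}$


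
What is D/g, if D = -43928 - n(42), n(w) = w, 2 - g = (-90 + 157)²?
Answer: 43970/4487 ≈ 9.7994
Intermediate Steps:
g = -4487 (g = 2 - (-90 + 157)² = 2 - 1*67² = 2 - 1*4489 = 2 - 4489 = -4487)
D = -43970 (D = -43928 - 1*42 = -43928 - 42 = -43970)
D/g = -43970/(-4487) = -43970*(-1/4487) = 43970/4487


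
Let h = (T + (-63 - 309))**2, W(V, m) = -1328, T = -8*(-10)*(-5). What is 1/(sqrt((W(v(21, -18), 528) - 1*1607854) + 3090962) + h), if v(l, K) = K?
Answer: 148996/88798861619 - sqrt(370445)/177597723238 ≈ 1.6745e-6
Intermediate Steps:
T = -400 (T = 80*(-5) = -400)
h = 595984 (h = (-400 + (-63 - 309))**2 = (-400 - 372)**2 = (-772)**2 = 595984)
1/(sqrt((W(v(21, -18), 528) - 1*1607854) + 3090962) + h) = 1/(sqrt((-1328 - 1*1607854) + 3090962) + 595984) = 1/(sqrt((-1328 - 1607854) + 3090962) + 595984) = 1/(sqrt(-1609182 + 3090962) + 595984) = 1/(sqrt(1481780) + 595984) = 1/(2*sqrt(370445) + 595984) = 1/(595984 + 2*sqrt(370445))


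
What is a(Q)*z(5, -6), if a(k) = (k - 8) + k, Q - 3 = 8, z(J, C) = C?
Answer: -84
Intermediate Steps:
Q = 11 (Q = 3 + 8 = 11)
a(k) = -8 + 2*k (a(k) = (-8 + k) + k = -8 + 2*k)
a(Q)*z(5, -6) = (-8 + 2*11)*(-6) = (-8 + 22)*(-6) = 14*(-6) = -84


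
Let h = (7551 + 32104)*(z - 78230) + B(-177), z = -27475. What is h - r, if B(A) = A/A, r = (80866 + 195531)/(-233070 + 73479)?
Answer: -668962665268037/159591 ≈ -4.1917e+9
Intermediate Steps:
r = -276397/159591 (r = 276397/(-159591) = 276397*(-1/159591) = -276397/159591 ≈ -1.7319)
B(A) = 1
h = -4191731774 (h = (7551 + 32104)*(-27475 - 78230) + 1 = 39655*(-105705) + 1 = -4191731775 + 1 = -4191731774)
h - r = -4191731774 - 1*(-276397/159591) = -4191731774 + 276397/159591 = -668962665268037/159591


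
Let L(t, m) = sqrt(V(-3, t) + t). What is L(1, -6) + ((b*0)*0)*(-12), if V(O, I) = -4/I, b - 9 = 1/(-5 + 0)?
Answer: I*sqrt(3) ≈ 1.732*I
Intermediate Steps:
b = 44/5 (b = 9 + 1/(-5 + 0) = 9 + 1/(-5) = 9 - 1/5 = 44/5 ≈ 8.8000)
L(t, m) = sqrt(t - 4/t) (L(t, m) = sqrt(-4/t + t) = sqrt(t - 4/t))
L(1, -6) + ((b*0)*0)*(-12) = sqrt(1 - 4/1) + (((44/5)*0)*0)*(-12) = sqrt(1 - 4*1) + (0*0)*(-12) = sqrt(1 - 4) + 0*(-12) = sqrt(-3) + 0 = I*sqrt(3) + 0 = I*sqrt(3)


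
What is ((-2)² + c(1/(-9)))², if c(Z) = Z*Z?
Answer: 105625/6561 ≈ 16.099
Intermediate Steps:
c(Z) = Z²
((-2)² + c(1/(-9)))² = ((-2)² + (1/(-9))²)² = (4 + (-⅑)²)² = (4 + 1/81)² = (325/81)² = 105625/6561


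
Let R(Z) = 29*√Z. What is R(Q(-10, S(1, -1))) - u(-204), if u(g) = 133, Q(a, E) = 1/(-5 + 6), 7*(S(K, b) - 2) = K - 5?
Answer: -104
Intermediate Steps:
S(K, b) = 9/7 + K/7 (S(K, b) = 2 + (K - 5)/7 = 2 + (-5 + K)/7 = 2 + (-5/7 + K/7) = 9/7 + K/7)
Q(a, E) = 1 (Q(a, E) = 1/1 = 1)
R(Q(-10, S(1, -1))) - u(-204) = 29*√1 - 1*133 = 29*1 - 133 = 29 - 133 = -104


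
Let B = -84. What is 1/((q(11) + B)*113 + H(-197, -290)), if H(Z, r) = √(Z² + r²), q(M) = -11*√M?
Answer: 1/(-9492 + √122909 - 1243*√11) ≈ -7.5392e-5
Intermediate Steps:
1/((q(11) + B)*113 + H(-197, -290)) = 1/((-11*√11 - 84)*113 + √((-197)² + (-290)²)) = 1/((-84 - 11*√11)*113 + √(38809 + 84100)) = 1/((-9492 - 1243*√11) + √122909) = 1/(-9492 + √122909 - 1243*√11)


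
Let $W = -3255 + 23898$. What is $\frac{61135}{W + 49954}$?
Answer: $\frac{61135}{70597} \approx 0.86597$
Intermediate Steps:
$W = 20643$
$\frac{61135}{W + 49954} = \frac{61135}{20643 + 49954} = \frac{61135}{70597}$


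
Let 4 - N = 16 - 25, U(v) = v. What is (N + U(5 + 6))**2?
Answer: 576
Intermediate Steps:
N = 13 (N = 4 - (16 - 25) = 4 - 1*(-9) = 4 + 9 = 13)
(N + U(5 + 6))**2 = (13 + (5 + 6))**2 = (13 + 11)**2 = 24**2 = 576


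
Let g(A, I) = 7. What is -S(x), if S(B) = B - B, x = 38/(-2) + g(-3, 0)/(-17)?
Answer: 0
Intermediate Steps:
x = -330/17 (x = 38/(-2) + 7/(-17) = 38*(-½) + 7*(-1/17) = -19 - 7/17 = -330/17 ≈ -19.412)
S(B) = 0
-S(x) = -1*0 = 0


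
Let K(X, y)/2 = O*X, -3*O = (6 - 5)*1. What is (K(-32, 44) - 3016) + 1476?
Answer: -4556/3 ≈ -1518.7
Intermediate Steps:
O = -⅓ (O = -(6 - 5)/3 = -1/3 = -⅓*1 = -⅓ ≈ -0.33333)
K(X, y) = -2*X/3 (K(X, y) = 2*(-X/3) = -2*X/3)
(K(-32, 44) - 3016) + 1476 = (-⅔*(-32) - 3016) + 1476 = (64/3 - 3016) + 1476 = -8984/3 + 1476 = -4556/3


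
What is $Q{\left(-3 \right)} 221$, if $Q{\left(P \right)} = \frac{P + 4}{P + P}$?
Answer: $- \frac{221}{6} \approx -36.833$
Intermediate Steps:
$Q{\left(P \right)} = \frac{4 + P}{2 P}$
$Q{\left(-3 \right)} 221 = \frac{4 - 3}{2 \left(-3\right)} 221 = \frac{1}{2} \left(- \frac{1}{3}\right) 1 \cdot 221 = \left(- \frac{1}{6}\right) 221 = - \frac{221}{6}$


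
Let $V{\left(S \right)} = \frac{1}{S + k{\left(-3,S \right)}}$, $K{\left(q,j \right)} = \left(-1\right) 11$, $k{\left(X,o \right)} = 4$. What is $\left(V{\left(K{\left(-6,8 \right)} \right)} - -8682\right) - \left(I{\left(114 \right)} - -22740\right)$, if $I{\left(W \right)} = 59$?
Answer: $- \frac{98820}{7} \approx -14117.0$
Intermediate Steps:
$K{\left(q,j \right)} = -11$
$V{\left(S \right)} = \frac{1}{4 + S}$ ($V{\left(S \right)} = \frac{1}{S + 4} = \frac{1}{4 + S}$)
$\left(V{\left(K{\left(-6,8 \right)} \right)} - -8682\right) - \left(I{\left(114 \right)} - -22740\right) = \left(\frac{1}{4 - 11} - -8682\right) - \left(59 - -22740\right) = \left(\frac{1}{-7} + 8682\right) - \left(59 + 22740\right) = \left(- \frac{1}{7} + 8682\right) - 22799 = \frac{60773}{7} - 22799 = - \frac{98820}{7}$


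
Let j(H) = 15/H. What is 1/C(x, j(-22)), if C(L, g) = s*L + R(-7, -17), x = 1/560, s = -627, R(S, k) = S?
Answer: -560/4547 ≈ -0.12316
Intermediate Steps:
x = 1/560 ≈ 0.0017857
C(L, g) = -7 - 627*L (C(L, g) = -627*L - 7 = -7 - 627*L)
1/C(x, j(-22)) = 1/(-7 - 627*1/560) = 1/(-7 - 627/560) = 1/(-4547/560) = -560/4547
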